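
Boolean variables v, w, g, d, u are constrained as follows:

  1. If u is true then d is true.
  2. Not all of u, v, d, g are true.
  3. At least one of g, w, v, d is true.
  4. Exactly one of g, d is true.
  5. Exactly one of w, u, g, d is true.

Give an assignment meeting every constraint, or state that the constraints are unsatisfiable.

v = False, w = False, g = False, d = True, u = False

  (1) u=F ⇒ d: vacuous ✓
  (2) {u, v, d, g}: 1/4 true — not all ✓
  (3) {g, w, v, d}: 1 true — at least one ✓
  (4) {g, d}: 1 true — exactly one ✓
  (5) {w, u, g, d}: 1 true — exactly one ✓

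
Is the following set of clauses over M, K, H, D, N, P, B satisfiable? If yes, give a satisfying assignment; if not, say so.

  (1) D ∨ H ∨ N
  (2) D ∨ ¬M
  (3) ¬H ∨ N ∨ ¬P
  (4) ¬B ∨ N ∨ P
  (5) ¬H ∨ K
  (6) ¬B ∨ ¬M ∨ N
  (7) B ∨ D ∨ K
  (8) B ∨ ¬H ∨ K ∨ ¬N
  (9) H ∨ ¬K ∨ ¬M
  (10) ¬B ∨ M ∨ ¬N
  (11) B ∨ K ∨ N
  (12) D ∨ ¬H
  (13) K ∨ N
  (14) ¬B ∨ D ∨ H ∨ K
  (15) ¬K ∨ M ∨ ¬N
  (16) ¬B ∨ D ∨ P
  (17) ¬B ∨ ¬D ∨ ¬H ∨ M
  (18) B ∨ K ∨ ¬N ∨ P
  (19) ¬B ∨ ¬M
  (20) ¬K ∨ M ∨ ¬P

Set M = True.
  then (D ∨ ¬M) forces D = True.
  then (¬B ∨ ¬M) forces B = False.
Set K = True.
  then (H ∨ ¬K ∨ ¬M) forces H = True.
Set N = True.
Set P = True.
All clauses satisfied.

M: True, K: True, H: True, D: True, N: True, P: True, B: False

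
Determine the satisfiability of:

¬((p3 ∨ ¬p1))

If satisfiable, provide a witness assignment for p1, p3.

p1 = True, p3 = False

  ¬((p3 ∨ ¬p1)) = True
    p3 ∨ ¬p1 = False
      ¬p1 = False
The formula evaluates to True.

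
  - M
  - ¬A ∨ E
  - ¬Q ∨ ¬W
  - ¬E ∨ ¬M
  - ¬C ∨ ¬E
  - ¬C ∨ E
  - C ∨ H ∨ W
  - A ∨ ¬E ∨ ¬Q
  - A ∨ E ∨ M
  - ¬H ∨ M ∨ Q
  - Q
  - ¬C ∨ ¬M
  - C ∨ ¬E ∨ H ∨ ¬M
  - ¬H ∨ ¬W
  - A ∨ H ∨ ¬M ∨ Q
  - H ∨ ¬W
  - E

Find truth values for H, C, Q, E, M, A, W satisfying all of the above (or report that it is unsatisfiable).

Case E = True:
  (M) forces M = True.
  Clause (¬E ∨ ¬M) is falsified — contradiction.
Case E = False:
  Clause (E) is falsified — contradiction.
Both cases fail, so the formula is unsatisfiable.

No satisfying assignment exists.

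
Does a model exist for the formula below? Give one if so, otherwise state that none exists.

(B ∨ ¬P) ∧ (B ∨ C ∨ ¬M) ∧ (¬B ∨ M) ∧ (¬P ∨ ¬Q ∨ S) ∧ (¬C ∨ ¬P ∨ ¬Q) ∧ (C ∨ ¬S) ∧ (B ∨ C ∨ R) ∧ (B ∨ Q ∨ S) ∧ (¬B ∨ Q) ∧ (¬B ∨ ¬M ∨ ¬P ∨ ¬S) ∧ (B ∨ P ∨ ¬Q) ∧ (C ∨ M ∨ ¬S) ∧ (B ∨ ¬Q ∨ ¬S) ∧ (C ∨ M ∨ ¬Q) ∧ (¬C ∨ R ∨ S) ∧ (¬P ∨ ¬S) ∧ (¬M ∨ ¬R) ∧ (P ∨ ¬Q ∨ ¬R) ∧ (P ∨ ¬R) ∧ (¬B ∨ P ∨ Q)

C=T; Q=T; B=T; P=F; R=F; M=T; S=T

Set C = True.
Set Q = True.
  then (¬C ∨ ¬P ∨ ¬Q) forces P = False.
  then (B ∨ P ∨ ¬Q) forces B = True.
  then (P ∨ ¬Q ∨ ¬R) forces R = False.
  then (¬B ∨ M) forces M = True.
  then (¬C ∨ R ∨ S) forces S = True.
All clauses satisfied.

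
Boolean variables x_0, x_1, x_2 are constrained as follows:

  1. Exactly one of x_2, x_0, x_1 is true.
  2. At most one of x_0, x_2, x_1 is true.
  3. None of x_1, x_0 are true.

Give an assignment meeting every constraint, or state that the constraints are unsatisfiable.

x_0 = False; x_1 = False; x_2 = True

  (1) {x_2, x_0, x_1}: 1 true — exactly one ✓
  (2) {x_0, x_2, x_1}: 1 true — at most one ✓
  (3) {x_1, x_0}: 0 true — none ✓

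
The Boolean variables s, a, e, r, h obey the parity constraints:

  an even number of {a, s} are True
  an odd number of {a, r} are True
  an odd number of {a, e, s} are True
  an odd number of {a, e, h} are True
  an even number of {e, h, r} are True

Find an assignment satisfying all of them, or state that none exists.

s = False, a = False, e = True, r = True, h = False

{a, s}: 0 true → even ✓
{a, r}: 1 true → odd ✓
{a, e, s}: 1 true → odd ✓
{a, e, h}: 1 true → odd ✓
{e, h, r}: 2 true → even ✓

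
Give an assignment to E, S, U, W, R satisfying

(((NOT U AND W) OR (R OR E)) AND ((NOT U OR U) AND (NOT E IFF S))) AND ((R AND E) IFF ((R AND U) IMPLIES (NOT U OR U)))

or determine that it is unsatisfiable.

E = True; S = False; U = False; W = True; R = True

  ((NOT U AND W) OR (R OR E)) AND ((NOT U OR U) AND (NOT E IFF S)) = True
    (NOT U AND W) OR (R OR E) = True
      NOT U AND W = True
        NOT U = True
      R OR E = True
    (NOT U OR U) AND (NOT E IFF S) = True
      NOT U OR U = True
        NOT U = True
      NOT E IFF S = True
        NOT E = False
  (R AND E) IFF ((R AND U) IMPLIES (NOT U OR U)) = True
    R AND E = True
    (R AND U) IMPLIES (NOT U OR U) = True
      R AND U = False
      NOT U OR U = True
        NOT U = True
Both conjuncts True, so the formula holds.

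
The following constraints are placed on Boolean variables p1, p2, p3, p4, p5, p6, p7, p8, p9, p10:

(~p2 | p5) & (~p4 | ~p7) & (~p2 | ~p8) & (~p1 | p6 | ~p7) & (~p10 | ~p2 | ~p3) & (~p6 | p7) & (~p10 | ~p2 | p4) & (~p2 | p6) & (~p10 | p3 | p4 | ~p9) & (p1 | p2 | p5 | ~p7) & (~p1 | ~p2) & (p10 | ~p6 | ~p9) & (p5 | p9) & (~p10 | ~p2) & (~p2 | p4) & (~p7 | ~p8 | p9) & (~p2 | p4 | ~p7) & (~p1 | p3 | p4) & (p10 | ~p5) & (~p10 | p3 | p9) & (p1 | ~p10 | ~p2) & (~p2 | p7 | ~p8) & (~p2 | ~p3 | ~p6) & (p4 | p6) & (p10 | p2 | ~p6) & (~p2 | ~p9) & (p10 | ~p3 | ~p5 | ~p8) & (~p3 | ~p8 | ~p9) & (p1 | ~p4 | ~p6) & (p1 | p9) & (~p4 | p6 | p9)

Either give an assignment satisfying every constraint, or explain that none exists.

p1 = True; p2 = False; p3 = False; p4 = True; p5 = False; p6 = False; p7 = False; p8 = False; p9 = True; p10 = False

Set p1 = True.
  then (~p1 | ~p2) forces p2 = False.
Set p3 = False.
  then (~p1 | p3 | p4) forces p4 = True.
  then (~p4 | ~p7) forces p7 = False.
  then (~p6 | p7) forces p6 = False.
  then (~p4 | p6 | p9) forces p9 = True.
Set p5 = False.
Set p8 = False.
Set p10 = False.
All clauses satisfied.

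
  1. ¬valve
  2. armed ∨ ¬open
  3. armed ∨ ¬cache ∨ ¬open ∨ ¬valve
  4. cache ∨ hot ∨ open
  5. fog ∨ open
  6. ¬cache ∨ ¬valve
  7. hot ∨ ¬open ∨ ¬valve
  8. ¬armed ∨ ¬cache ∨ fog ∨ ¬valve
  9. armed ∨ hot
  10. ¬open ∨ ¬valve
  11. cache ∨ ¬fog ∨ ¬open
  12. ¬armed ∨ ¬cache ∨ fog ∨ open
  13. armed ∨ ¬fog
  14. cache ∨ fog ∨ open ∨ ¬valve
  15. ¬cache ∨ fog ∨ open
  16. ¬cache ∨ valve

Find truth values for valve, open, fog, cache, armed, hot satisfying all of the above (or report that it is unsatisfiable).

Unit clause (¬valve) forces valve = False.
In (¬cache ∨ valve) only ¬cache is left, so cache = False.
Set open = True.
  then (armed ∨ ¬open) forces armed = True.
  then (cache ∨ ¬fog ∨ ¬open) forces fog = False.
Set hot = False.
All clauses satisfied.

valve: False; open: True; fog: False; cache: False; armed: True; hot: False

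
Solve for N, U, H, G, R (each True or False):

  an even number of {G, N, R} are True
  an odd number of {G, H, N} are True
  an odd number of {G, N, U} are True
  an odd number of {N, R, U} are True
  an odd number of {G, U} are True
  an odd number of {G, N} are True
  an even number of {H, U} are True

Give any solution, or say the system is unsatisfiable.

N=F, U=F, H=F, G=T, R=T

{G, N, R}: 2 true → even ✓
{G, H, N}: 1 true → odd ✓
{G, N, U}: 1 true → odd ✓
{N, R, U}: 1 true → odd ✓
{G, U}: 1 true → odd ✓
{G, N}: 1 true → odd ✓
{H, U}: 0 true → even ✓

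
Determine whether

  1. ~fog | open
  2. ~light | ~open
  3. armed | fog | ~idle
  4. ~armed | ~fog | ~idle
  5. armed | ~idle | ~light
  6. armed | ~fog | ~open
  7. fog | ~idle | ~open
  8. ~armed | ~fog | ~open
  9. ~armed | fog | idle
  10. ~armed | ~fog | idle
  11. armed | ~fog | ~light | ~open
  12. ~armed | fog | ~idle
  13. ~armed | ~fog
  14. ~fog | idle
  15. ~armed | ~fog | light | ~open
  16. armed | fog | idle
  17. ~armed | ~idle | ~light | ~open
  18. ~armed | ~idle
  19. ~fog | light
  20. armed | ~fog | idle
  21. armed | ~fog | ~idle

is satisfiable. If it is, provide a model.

Unsatisfiable — no assignment works.

Case idle = True:
  (~armed | ~idle) forces armed = False.
  (armed | fog | ~idle) forces fog = True.
  Clause (armed | ~fog | ~idle) is falsified — contradiction.
Case idle = False:
  (~fog | idle) forces fog = False.
  (~armed | fog | idle) forces armed = False.
  Clause (armed | fog | idle) is falsified — contradiction.
Both cases fail, so the formula is unsatisfiable.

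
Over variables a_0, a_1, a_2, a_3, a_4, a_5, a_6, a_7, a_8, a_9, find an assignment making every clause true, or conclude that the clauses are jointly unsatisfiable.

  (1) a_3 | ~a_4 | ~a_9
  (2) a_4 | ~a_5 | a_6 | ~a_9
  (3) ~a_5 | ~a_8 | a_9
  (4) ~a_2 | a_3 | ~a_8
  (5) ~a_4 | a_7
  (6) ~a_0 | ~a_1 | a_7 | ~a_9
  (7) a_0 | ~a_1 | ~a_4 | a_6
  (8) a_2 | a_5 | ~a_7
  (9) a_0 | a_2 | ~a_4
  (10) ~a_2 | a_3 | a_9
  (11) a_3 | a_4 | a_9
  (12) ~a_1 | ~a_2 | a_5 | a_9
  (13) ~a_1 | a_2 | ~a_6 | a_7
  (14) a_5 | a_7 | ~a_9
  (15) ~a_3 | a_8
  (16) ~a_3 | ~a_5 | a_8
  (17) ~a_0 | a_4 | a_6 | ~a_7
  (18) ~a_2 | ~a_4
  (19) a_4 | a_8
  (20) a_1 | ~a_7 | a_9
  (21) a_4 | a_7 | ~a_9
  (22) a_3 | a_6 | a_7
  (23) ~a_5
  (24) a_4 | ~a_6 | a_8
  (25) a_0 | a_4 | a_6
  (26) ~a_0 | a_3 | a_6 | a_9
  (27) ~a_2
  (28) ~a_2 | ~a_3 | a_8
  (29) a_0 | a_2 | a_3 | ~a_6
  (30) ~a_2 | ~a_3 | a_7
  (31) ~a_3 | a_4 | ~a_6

Unit clause (~a_5) forces a_5 = False.
Unit clause (~a_2) forces a_2 = False.
In (a_2 | a_5 | ~a_7) only ~a_7 is left, so a_7 = False.
In (a_5 | a_7 | ~a_9) only ~a_9 is left, so a_9 = False.
In (~a_4 | a_7) only ~a_4 is left, so a_4 = False.
In (a_3 | a_4 | a_9) only a_3 is left, so a_3 = True.
In (~a_3 | a_8) only a_8 is left, so a_8 = True.
In (~a_3 | a_4 | ~a_6) only ~a_6 is left, so a_6 = False.
In (a_0 | a_4 | a_6) only a_0 is left, so a_0 = True.
Set a_1 = False.
All clauses satisfied.

a_0 = True; a_1 = False; a_2 = False; a_3 = True; a_4 = False; a_5 = False; a_6 = False; a_7 = False; a_8 = True; a_9 = False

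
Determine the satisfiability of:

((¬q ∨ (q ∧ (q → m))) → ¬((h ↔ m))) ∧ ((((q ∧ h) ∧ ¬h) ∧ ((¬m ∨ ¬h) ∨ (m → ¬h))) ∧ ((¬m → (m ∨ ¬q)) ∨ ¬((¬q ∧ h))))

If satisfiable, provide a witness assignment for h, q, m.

Case h = True: the conjunct ¬h is False.
Case h = False: the conjunct h is False.
Both cases fail — unsatisfiable.

Unsatisfiable — no assignment works.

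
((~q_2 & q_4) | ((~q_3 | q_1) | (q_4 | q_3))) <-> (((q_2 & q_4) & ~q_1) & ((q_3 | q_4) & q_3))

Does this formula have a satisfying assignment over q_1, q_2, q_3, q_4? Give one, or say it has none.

q_1=F; q_2=T; q_3=T; q_4=T

  ((~q_2 & q_4) | ((~q_3 | q_1) | (q_4 | q_3))) <-> (((q_2 & q_4) & ~q_1) & ((q_3 | q_4) & q_3)) = True
    (~q_2 & q_4) | ((~q_3 | q_1) | (q_4 | q_3)) = True
      ~q_2 & q_4 = False
        ~q_2 = False
      (~q_3 | q_1) | (q_4 | q_3) = True
        ~q_3 | q_1 = False
          ~q_3 = False
        q_4 | q_3 = True
    ((q_2 & q_4) & ~q_1) & ((q_3 | q_4) & q_3) = True
      (q_2 & q_4) & ~q_1 = True
        q_2 & q_4 = True
        ~q_1 = True
      (q_3 | q_4) & q_3 = True
        q_3 | q_4 = True
The formula evaluates to True.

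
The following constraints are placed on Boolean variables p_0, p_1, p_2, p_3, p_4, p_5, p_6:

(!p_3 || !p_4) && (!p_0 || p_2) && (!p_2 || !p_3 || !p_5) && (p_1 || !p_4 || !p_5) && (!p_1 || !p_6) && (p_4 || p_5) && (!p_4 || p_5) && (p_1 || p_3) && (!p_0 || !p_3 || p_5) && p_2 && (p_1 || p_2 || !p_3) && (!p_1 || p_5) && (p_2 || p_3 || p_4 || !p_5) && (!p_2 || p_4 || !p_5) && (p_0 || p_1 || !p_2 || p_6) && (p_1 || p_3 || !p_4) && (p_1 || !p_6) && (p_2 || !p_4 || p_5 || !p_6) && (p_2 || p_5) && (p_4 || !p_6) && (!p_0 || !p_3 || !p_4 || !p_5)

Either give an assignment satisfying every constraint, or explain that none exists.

Unit clause (p_2) forces p_2 = True.
Set p_0 = True.
Try p_1 = False:
  (p_1 || p_3) forces p_3 = True.
  (!p_3 || !p_4) forces p_4 = False.
  (!p_2 || !p_3 || !p_5) forces p_5 = False.
  clause (p_4 || p_5) is falsified — backtrack.
So p_1 = True.
  then (!p_1 || !p_6) forces p_6 = False.
  then (!p_1 || p_5) forces p_5 = True.
  then (!p_2 || p_4 || !p_5) forces p_4 = True.
  then (!p_0 || !p_3 || !p_4 || !p_5) forces p_3 = False.
All clauses satisfied.

p_0: True; p_1: True; p_2: True; p_3: False; p_4: True; p_5: True; p_6: False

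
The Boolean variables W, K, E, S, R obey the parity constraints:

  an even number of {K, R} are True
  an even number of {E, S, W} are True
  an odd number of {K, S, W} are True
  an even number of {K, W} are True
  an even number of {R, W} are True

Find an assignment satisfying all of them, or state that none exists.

W = True, K = True, E = False, S = True, R = True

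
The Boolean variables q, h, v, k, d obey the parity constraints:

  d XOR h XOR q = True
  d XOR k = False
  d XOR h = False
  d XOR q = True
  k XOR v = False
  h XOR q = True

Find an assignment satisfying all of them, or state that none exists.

q: True, h: False, v: False, k: False, d: False

d XOR h XOR q = F XOR F XOR T = True ✓
d XOR k = F XOR F = False ✓
d XOR h = F XOR F = False ✓
d XOR q = F XOR T = True ✓
k XOR v = F XOR F = False ✓
h XOR q = F XOR T = True ✓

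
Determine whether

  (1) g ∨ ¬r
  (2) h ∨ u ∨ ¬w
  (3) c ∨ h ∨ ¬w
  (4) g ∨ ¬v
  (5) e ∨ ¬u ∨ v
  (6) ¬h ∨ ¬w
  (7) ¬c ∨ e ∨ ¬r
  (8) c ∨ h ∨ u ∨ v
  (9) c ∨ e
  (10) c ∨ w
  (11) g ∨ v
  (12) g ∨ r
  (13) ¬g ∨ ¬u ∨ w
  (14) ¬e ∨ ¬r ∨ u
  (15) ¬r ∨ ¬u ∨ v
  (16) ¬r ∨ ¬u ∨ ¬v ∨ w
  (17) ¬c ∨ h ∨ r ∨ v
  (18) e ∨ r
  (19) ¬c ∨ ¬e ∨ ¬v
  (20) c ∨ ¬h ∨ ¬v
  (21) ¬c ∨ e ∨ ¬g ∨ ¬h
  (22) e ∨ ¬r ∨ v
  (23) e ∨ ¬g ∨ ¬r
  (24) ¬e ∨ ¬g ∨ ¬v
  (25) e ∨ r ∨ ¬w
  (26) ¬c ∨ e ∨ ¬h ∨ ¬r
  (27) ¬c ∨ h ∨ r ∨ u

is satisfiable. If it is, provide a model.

v=F; r=F; e=T; h=T; u=F; c=T; w=F; g=T

Set v = False.
  then (g ∨ v) forces g = True.
Set r = False.
  then (e ∨ r) forces e = True.
Try h = False:
  (¬c ∨ h ∨ r ∨ v) forces c = False.
  (c ∨ h ∨ ¬w) forces w = False.
  clause (c ∨ w) is falsified — backtrack.
So h = True.
  then (¬h ∨ ¬w) forces w = False.
  then (c ∨ w) forces c = True.
  then (¬g ∨ ¬u ∨ w) forces u = False.
All clauses satisfied.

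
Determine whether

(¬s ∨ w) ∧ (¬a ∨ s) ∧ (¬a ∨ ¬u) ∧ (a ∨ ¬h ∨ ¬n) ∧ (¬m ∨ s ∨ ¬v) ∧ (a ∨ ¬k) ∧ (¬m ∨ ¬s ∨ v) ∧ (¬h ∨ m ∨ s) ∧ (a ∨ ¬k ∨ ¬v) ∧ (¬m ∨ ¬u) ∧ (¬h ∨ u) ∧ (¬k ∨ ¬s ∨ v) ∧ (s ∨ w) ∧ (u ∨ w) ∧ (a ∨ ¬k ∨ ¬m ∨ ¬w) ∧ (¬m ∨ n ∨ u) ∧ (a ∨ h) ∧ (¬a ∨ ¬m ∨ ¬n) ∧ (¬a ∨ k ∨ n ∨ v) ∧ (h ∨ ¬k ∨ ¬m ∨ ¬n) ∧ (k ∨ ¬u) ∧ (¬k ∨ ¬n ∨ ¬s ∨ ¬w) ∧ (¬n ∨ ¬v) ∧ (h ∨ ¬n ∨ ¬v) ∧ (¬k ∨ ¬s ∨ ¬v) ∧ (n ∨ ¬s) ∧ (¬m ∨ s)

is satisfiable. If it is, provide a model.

u = False; m = False; v = False; n = True; s = True; a = True; h = False; w = True; k = False

Try u = True:
  (¬a ∨ ¬u) forces a = False.
  (a ∨ ¬k) forces k = False.
  clause (k ∨ ¬u) is falsified — backtrack.
So u = False.
  then (¬h ∨ u) forces h = False.
  then (u ∨ w) forces w = True.
  then (a ∨ h) forces a = True.
  then (¬a ∨ s) forces s = True.
  then (n ∨ ¬s) forces n = True.
  then (¬a ∨ ¬m ∨ ¬n) forces m = False.
  then (¬k ∨ ¬n ∨ ¬s ∨ ¬w) forces k = False.
  then (¬n ∨ ¬v) forces v = False.
All clauses satisfied.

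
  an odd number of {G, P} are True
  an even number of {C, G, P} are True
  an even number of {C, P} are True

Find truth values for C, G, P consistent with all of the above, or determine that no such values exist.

C = True, G = False, P = True

{G, P}: 1 true → odd ✓
{C, G, P}: 2 true → even ✓
{C, P}: 2 true → even ✓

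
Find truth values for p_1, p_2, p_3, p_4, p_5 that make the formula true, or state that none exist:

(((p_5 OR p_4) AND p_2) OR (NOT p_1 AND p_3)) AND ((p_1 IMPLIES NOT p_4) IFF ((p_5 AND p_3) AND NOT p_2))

p_1 = False, p_2 = False, p_3 = True, p_4 = False, p_5 = True

  ((p_5 OR p_4) AND p_2) OR (NOT p_1 AND p_3) = True
    (p_5 OR p_4) AND p_2 = False
      p_5 OR p_4 = True
    NOT p_1 AND p_3 = True
      NOT p_1 = True
  (p_1 IMPLIES NOT p_4) IFF ((p_5 AND p_3) AND NOT p_2) = True
    p_1 IMPLIES NOT p_4 = True
      NOT p_4 = True
    (p_5 AND p_3) AND NOT p_2 = True
      p_5 AND p_3 = True
      NOT p_2 = True
Both conjuncts True, so the formula holds.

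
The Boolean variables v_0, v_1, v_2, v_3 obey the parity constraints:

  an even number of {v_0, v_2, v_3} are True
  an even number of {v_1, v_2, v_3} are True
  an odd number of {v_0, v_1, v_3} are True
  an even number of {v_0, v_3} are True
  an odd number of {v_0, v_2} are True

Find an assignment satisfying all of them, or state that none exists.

v_0=T, v_1=T, v_2=F, v_3=T

{v_0, v_2, v_3}: 2 true → even ✓
{v_1, v_2, v_3}: 2 true → even ✓
{v_0, v_1, v_3}: 3 true → odd ✓
{v_0, v_3}: 2 true → even ✓
{v_0, v_2}: 1 true → odd ✓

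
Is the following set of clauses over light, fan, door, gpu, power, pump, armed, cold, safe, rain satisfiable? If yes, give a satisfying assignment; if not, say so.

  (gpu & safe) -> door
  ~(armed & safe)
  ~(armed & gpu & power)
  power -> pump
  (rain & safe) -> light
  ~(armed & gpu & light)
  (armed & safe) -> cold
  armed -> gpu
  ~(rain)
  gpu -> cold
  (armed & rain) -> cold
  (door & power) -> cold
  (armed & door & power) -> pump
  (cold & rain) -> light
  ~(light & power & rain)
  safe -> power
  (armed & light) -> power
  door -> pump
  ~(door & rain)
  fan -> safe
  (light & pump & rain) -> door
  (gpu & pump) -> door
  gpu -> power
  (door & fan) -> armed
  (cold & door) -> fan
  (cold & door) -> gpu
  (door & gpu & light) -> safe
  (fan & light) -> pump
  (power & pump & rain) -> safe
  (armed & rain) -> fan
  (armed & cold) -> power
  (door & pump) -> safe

Unit clause (~rain) forces rain = False.
Set light = False.
Set fan = False.
Try door = True:
  (~cold | ~door | fan) forces cold = False.
  (cold | ~door | ~power) forces power = False.
  (power | ~safe) forces safe = False.
  (~door | ~pump | safe) forces pump = False.
  clause (~door | pump) is falsified — backtrack.
So door = False.
Try gpu = True:
  (door | ~gpu | ~pump) forces pump = False.
  (door | ~gpu | ~safe) forces safe = False.
  (~power | pump) forces power = False.
  clause (~gpu | power) is falsified — backtrack.
So gpu = False.
  then (~armed | gpu) forces armed = False.
Set power = False.
  then (power | ~safe) forces safe = False.
Set pump = False.
Set cold = True.
All clauses satisfied.

light = False, fan = False, door = False, gpu = False, power = False, pump = False, armed = False, cold = True, safe = False, rain = False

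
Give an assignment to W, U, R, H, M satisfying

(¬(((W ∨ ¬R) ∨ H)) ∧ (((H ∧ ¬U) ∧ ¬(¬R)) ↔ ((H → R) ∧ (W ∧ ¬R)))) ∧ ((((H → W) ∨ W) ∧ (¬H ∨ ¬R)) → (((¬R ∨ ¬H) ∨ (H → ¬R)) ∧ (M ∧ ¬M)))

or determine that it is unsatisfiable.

Case H = True: the conjunct ¬(((W ∨ ¬R) ∨ H)) becomes ¬(((W ∨ ¬R) ∨ True)) = False.
Case H = False: the formula simplifies to (¬((W ∨ ¬R)) ∧ ¬((W ∧ ¬R))) ∧ (M ∧ ¬M).
  M = True: the conjunct ¬M is False.
  M = False: the conjunct M is False.
Both cases fail — unsatisfiable.

Unsatisfiable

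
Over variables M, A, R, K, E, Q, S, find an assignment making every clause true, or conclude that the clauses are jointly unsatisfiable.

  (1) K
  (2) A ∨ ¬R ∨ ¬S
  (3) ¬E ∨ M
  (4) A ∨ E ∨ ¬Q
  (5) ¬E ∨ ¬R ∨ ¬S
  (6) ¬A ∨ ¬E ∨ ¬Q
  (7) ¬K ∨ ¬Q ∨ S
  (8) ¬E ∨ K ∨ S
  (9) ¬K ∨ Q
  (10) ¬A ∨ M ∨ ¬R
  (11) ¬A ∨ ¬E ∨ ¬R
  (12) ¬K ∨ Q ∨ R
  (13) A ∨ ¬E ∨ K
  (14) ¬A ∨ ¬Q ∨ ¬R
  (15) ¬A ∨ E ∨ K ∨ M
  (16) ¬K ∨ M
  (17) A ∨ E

M = True, A = True, R = False, K = True, E = False, Q = True, S = True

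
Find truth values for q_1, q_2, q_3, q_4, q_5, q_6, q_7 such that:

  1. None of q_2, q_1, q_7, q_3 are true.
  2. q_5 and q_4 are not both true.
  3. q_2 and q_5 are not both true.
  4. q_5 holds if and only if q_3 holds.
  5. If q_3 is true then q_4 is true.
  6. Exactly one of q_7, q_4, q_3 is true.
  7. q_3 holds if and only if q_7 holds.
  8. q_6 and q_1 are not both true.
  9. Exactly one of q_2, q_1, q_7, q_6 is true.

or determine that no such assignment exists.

q_1 = False, q_2 = False, q_3 = False, q_4 = True, q_5 = False, q_6 = True, q_7 = False

  (1) {q_2, q_1, q_7, q_3}: 0 true — none ✓
  (2) q_5=F, q_4=T — not both ✓
  (3) q_2=F, q_5=F — not both ✓
  (4) q_5=F, q_3=F — same ✓
  (5) q_3=F ⇒ q_4: vacuous ✓
  (6) {q_7, q_4, q_3}: 1 true — exactly one ✓
  (7) q_3=F, q_7=F — same ✓
  (8) q_6=T, q_1=F — not both ✓
  (9) {q_2, q_1, q_7, q_6}: 1 true — exactly one ✓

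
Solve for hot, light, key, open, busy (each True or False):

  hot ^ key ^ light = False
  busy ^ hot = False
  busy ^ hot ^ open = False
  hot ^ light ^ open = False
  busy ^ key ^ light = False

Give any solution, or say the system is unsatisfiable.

hot: False, light: False, key: False, open: False, busy: False

hot ^ key ^ light = F ^ F ^ F = False ✓
busy ^ hot = F ^ F = False ✓
busy ^ hot ^ open = F ^ F ^ F = False ✓
hot ^ light ^ open = F ^ F ^ F = False ✓
busy ^ key ^ light = F ^ F ^ F = False ✓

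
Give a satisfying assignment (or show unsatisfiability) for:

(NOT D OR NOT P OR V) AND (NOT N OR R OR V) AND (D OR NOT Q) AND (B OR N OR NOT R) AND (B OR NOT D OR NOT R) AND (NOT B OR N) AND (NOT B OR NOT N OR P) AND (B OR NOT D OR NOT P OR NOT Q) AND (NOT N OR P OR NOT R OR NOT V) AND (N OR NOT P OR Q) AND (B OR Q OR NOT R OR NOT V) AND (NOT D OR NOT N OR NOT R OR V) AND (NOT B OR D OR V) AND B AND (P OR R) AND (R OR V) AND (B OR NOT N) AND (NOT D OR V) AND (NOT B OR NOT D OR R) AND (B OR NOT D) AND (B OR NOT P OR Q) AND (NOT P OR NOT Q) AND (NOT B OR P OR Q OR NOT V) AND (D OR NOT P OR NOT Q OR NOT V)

Unit clause (B) forces B = True.
In (NOT B OR N) only N is left, so N = True.
In (NOT B OR NOT N OR P) only P is left, so P = True.
In (NOT P OR NOT Q) only NOT Q is left, so Q = False.
Set R = True.
Set D = False.
  then (NOT B OR D OR V) forces V = True.
All clauses satisfied.

N = True, Q = False, B = True, R = True, P = True, D = False, V = True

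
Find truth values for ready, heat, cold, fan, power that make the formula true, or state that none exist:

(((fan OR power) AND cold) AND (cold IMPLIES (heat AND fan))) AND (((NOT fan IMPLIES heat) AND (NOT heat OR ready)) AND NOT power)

ready: True, heat: True, cold: True, fan: True, power: False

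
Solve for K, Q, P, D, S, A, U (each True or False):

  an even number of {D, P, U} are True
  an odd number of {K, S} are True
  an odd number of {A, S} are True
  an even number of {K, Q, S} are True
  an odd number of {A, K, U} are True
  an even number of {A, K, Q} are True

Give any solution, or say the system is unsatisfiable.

Unsatisfiable

Adding constraints 3, 4, 6 mod 2: every variable appears an even number of times on the left, so the left side is 0.
But the right sides sum to 1 (mod 2). 0 ≠ 1 — the system is inconsistent.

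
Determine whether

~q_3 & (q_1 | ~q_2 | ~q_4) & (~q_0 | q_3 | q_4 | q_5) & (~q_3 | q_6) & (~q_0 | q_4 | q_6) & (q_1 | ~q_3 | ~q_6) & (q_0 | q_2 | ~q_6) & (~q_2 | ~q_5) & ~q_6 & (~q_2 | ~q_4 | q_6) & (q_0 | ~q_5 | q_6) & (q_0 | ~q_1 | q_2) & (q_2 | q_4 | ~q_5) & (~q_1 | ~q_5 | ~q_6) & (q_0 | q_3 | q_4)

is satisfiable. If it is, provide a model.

Unit clause (~q_3) forces q_3 = False.
Unit clause (~q_6) forces q_6 = False.
Set q_0 = True.
  then (~q_0 | q_4 | q_6) forces q_4 = True.
  then (~q_2 | ~q_4 | q_6) forces q_2 = False.
Set q_1 = False.
Set q_5 = False.
All clauses satisfied.

q_0=T, q_1=F, q_2=F, q_3=F, q_4=T, q_5=F, q_6=F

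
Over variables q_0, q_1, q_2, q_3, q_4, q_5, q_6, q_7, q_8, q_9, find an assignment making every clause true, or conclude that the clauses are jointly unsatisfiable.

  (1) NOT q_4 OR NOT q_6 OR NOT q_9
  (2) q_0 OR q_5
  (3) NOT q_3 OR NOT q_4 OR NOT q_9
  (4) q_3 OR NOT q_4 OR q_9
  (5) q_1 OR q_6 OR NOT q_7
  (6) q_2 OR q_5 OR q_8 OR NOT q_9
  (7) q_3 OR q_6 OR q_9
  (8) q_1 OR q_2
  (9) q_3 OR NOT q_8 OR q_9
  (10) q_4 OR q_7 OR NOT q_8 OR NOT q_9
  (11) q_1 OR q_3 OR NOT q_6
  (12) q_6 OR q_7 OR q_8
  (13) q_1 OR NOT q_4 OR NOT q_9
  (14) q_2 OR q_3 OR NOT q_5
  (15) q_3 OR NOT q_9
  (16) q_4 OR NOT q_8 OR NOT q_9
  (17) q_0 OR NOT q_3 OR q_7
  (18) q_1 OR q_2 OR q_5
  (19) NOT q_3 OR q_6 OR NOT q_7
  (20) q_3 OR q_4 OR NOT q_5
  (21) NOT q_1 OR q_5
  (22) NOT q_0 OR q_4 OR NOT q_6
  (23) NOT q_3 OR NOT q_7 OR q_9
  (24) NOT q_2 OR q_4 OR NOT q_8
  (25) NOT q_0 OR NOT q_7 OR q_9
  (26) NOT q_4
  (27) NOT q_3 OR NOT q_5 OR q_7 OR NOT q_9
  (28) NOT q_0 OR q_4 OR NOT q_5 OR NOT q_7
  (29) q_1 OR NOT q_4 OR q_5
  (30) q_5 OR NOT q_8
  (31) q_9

Unit clause (NOT q_4) forces q_4 = False.
Unit clause (q_9) forces q_9 = True.
In (q_3 OR NOT q_9) only q_3 is left, so q_3 = True.
In (q_4 OR NOT q_8 OR NOT q_9) only NOT q_8 is left, so q_8 = False.
Set q_0 = False.
  then (q_0 OR q_5) forces q_5 = True.
  then (q_0 OR NOT q_3 OR q_7) forces q_7 = True.
  then (NOT q_3 OR q_6 OR NOT q_7) forces q_6 = True.
Set q_1 = True.
Set q_2 = False.
All clauses satisfied.

q_0 = False, q_1 = True, q_2 = False, q_3 = True, q_4 = False, q_5 = True, q_6 = True, q_7 = True, q_8 = False, q_9 = True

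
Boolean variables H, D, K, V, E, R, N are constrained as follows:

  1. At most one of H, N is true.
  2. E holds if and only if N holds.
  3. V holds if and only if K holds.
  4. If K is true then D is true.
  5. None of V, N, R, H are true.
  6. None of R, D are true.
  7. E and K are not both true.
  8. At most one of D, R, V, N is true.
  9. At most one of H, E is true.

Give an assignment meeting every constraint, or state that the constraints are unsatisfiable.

H: False; D: False; K: False; V: False; E: False; R: False; N: False

  (1) {H, N}: 0 true — at most one ✓
  (2) E=F, N=F — same ✓
  (3) V=F, K=F — same ✓
  (4) K=F ⇒ D: vacuous ✓
  (5) {V, N, R, H}: 0 true — none ✓
  (6) {R, D}: 0 true — none ✓
  (7) E=F, K=F — not both ✓
  (8) {D, R, V, N}: 0 true — at most one ✓
  (9) {H, E}: 0 true — at most one ✓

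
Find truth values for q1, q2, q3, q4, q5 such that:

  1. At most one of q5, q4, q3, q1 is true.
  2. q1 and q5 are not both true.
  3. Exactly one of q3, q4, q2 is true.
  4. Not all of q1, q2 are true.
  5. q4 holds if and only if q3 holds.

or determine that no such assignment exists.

q1: False, q2: True, q3: False, q4: False, q5: True

  (1) {q5, q4, q3, q1}: 1 true — at most one ✓
  (2) q1=F, q5=T — not both ✓
  (3) {q3, q4, q2}: 1 true — exactly one ✓
  (4) {q1, q2}: 1/2 true — not all ✓
  (5) q4=F, q3=F — same ✓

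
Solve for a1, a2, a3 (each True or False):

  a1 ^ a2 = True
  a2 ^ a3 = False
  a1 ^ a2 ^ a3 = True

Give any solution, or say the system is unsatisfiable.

a1=T, a2=F, a3=F

a1 ^ a2 = T ^ F = True ✓
a2 ^ a3 = F ^ F = False ✓
a1 ^ a2 ^ a3 = T ^ F ^ F = True ✓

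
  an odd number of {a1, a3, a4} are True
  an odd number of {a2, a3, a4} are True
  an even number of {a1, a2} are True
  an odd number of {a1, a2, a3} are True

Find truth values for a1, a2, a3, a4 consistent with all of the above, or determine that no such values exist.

a1 = True, a2 = True, a3 = True, a4 = True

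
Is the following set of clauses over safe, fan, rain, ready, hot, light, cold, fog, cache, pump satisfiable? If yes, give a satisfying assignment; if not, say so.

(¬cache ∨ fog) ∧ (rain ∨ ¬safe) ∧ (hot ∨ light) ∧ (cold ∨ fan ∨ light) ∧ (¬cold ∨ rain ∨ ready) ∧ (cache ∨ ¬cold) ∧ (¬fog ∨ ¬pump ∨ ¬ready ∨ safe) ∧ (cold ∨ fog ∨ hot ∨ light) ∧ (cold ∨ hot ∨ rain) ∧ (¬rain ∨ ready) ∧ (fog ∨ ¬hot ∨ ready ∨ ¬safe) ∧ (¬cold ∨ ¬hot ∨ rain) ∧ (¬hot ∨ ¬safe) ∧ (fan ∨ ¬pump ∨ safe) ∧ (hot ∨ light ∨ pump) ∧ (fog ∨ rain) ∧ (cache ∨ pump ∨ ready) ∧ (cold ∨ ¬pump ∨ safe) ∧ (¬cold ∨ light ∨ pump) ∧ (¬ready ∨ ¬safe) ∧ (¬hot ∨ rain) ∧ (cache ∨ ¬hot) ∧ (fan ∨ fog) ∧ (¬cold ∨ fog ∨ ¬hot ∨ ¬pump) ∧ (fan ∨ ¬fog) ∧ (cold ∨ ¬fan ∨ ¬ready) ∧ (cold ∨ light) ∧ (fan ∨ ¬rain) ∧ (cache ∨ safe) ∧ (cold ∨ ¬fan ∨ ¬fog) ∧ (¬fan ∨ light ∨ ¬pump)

safe=F, fan=T, rain=F, ready=T, hot=F, light=T, cold=T, fog=T, cache=T, pump=F

Try safe = True:
  (rain ∨ ¬safe) forces rain = True.
  (¬rain ∨ ready) forces ready = True.
  clause (¬ready ∨ ¬safe) is falsified — backtrack.
So safe = False.
  then (cache ∨ safe) forces cache = True.
  then (¬cache ∨ fog) forces fog = True.
  then (fan ∨ ¬fog) forces fan = True.
  then (cold ∨ ¬fan ∨ ¬fog) forces cold = True.
Set rain = False.
  then (¬cold ∨ rain ∨ ready) forces ready = True.
  then (¬fog ∨ ¬pump ∨ ¬ready ∨ safe) forces pump = False.
  then (¬cold ∨ ¬hot ∨ rain) forces hot = False.
  then (hot ∨ light ∨ pump) forces light = True.
All clauses satisfied.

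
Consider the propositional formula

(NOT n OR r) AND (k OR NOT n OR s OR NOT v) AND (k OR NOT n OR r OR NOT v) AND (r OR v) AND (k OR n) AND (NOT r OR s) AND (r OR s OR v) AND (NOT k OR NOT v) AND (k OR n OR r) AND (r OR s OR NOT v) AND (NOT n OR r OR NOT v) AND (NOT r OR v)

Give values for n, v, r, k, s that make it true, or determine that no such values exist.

n=T, v=T, r=T, k=F, s=T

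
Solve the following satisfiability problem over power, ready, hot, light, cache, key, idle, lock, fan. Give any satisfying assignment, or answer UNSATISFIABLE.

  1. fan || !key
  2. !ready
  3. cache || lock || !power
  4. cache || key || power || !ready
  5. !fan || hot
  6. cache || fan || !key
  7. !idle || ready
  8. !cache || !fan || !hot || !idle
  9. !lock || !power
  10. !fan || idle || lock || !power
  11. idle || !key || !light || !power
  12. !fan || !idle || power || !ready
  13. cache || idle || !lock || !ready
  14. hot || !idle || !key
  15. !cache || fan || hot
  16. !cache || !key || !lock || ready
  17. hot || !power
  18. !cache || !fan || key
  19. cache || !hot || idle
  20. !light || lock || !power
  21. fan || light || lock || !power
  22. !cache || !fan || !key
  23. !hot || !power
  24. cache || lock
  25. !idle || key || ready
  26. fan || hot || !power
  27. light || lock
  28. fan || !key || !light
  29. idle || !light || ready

Unit clause (!ready) forces ready = False.
In (!idle || ready) only !idle is left, so idle = False.
In (idle || !light || ready) only !light is left, so light = False.
In (light || lock) only lock is left, so lock = True.
In (!lock || !power) only !power is left, so power = False.
Set hot = False.
  then (!fan || hot) forces fan = False.
  then (!cache || fan || hot) forces cache = False.
  then (fan || !key) forces key = False.
All clauses satisfied.

power = False; ready = False; hot = False; light = False; cache = False; key = False; idle = False; lock = True; fan = False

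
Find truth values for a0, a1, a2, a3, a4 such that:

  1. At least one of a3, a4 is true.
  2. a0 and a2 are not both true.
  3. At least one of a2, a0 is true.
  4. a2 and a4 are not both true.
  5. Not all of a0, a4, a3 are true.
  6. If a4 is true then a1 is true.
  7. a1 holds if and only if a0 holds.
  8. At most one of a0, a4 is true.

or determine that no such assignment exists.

a0 = False; a1 = False; a2 = True; a3 = True; a4 = False

  (1) {a3, a4}: 1 true — at least one ✓
  (2) a0=F, a2=T — not both ✓
  (3) {a2, a0}: 1 true — at least one ✓
  (4) a2=T, a4=F — not both ✓
  (5) {a0, a4, a3}: 1/3 true — not all ✓
  (6) a4=F ⇒ a1: vacuous ✓
  (7) a1=F, a0=F — same ✓
  (8) {a0, a4}: 0 true — at most one ✓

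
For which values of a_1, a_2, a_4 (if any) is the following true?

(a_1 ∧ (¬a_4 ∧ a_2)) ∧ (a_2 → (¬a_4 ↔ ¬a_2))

Case a_2 = True: the formula simplifies to (a_1 ∧ ¬a_4) ∧ a_4.
  a_4 = True: the conjunct ¬a_4 is False.
  a_4 = False: the conjunct a_4 is False.
Case a_2 = False: the conjunct a_2 is False.
Both cases fail — unsatisfiable.

Unsatisfiable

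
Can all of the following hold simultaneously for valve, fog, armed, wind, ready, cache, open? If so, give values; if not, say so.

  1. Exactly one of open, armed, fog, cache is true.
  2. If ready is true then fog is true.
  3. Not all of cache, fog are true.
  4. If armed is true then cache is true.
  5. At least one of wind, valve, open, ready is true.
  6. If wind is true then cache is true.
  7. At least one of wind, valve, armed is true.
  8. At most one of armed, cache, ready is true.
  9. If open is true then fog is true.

valve: True; fog: False; armed: False; wind: True; ready: False; cache: True; open: False

  (1) {open, armed, fog, cache}: 1 true — exactly one ✓
  (2) ready=F ⇒ fog: vacuous ✓
  (3) {cache, fog}: 1/2 true — not all ✓
  (4) armed=F ⇒ cache: vacuous ✓
  (5) {wind, valve, open, ready}: 2 true — at least one ✓
  (6) wind=T ⇒ cache: T ✓
  (7) {wind, valve, armed}: 2 true — at least one ✓
  (8) {armed, cache, ready}: 1 true — at most one ✓
  (9) open=F ⇒ fog: vacuous ✓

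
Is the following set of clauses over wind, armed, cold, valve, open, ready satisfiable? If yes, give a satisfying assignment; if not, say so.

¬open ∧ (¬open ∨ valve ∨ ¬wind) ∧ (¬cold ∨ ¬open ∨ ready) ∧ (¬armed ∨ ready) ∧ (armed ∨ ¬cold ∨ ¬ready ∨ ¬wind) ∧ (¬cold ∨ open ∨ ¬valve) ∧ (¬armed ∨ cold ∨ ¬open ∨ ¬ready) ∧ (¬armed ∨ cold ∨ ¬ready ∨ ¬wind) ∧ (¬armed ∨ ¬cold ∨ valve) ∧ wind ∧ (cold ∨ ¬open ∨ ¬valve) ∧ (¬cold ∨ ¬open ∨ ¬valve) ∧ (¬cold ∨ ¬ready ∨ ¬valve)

Unit clause (¬open) forces open = False.
Unit clause (wind) forces wind = True.
Try armed = True:
  (¬armed ∨ ready) forces ready = True.
  (¬armed ∨ cold ∨ ¬ready ∨ ¬wind) forces cold = True.
  (¬cold ∨ open ∨ ¬valve) forces valve = False.
  clause (¬armed ∨ ¬cold ∨ valve) is falsified — backtrack.
So armed = False.
Set cold = False.
Set valve = True.
Set ready = False.
All clauses satisfied.

wind = True; armed = False; cold = False; valve = True; open = False; ready = False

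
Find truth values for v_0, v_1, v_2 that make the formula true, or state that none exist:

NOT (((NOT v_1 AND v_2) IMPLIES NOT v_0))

v_0=T, v_1=F, v_2=T

  NOT (((NOT v_1 AND v_2) IMPLIES NOT v_0)) = True
    (NOT v_1 AND v_2) IMPLIES NOT v_0 = False
      NOT v_1 AND v_2 = True
        NOT v_1 = True
      NOT v_0 = False
The formula evaluates to True.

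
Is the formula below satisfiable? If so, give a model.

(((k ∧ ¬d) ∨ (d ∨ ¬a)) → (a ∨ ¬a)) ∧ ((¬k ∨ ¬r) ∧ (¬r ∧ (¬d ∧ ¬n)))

k: False, d: False, r: False, n: False, a: True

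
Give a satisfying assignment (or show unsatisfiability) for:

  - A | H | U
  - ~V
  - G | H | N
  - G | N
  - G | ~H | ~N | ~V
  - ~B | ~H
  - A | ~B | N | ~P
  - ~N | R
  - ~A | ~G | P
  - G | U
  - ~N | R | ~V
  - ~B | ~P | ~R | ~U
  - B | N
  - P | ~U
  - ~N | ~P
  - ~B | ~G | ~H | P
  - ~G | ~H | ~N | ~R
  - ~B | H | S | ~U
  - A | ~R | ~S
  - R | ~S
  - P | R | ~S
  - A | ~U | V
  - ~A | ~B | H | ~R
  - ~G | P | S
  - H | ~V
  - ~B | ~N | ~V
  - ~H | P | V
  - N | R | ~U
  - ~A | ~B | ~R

A: True, N: False, H: False, U: False, R: False, P: True, V: False, B: True, S: False, G: True

Unit clause (~V) forces V = False.
Set A = True.
Try N = True:
  (~N | R) forces R = True.
  (~N | ~P) forces P = False.
  (~A | ~G | P) forces G = False.
  (G | U) forces U = True.
  clause (P | ~U) is falsified — backtrack.
So N = False.
  then (G | N) forces G = True.
  then (~A | ~G | P) forces P = True.
  then (B | N) forces B = True.
  then (~A | ~B | ~R) forces R = False.
  then (~B | ~H) forces H = False.
  then (R | ~S) forces S = False.
  then (N | R | ~U) forces U = False.
All clauses satisfied.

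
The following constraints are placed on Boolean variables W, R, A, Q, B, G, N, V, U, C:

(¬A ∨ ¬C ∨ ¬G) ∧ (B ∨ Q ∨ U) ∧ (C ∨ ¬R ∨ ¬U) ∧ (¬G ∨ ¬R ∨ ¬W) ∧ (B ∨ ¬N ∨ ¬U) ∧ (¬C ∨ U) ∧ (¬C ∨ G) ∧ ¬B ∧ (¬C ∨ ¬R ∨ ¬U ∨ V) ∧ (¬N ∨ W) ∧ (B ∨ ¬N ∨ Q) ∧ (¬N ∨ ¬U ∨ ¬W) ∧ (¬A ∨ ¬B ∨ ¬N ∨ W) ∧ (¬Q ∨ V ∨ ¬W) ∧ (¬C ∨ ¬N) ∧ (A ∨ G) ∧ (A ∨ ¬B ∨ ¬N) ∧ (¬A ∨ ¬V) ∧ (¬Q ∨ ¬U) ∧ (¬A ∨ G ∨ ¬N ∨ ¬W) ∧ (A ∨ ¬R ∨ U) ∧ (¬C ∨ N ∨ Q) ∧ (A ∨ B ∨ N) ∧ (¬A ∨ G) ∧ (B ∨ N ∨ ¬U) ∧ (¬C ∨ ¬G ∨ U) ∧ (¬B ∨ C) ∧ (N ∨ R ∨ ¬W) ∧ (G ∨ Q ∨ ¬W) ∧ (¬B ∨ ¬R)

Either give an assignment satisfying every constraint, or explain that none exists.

Unit clause (¬B) forces B = False.
Set W = False.
  then (¬N ∨ W) forces N = False.
  then (A ∨ B ∨ N) forces A = True.
  then (¬A ∨ G) forces G = True.
  then (B ∨ N ∨ ¬U) forces U = False.
  then (¬C ∨ ¬G ∨ U) forces C = False.
  then (B ∨ Q ∨ U) forces Q = True.
  then (¬A ∨ ¬V) forces V = False.
Set R = False.
All clauses satisfied.

W = False; R = False; A = True; Q = True; B = False; G = True; N = False; V = False; U = False; C = False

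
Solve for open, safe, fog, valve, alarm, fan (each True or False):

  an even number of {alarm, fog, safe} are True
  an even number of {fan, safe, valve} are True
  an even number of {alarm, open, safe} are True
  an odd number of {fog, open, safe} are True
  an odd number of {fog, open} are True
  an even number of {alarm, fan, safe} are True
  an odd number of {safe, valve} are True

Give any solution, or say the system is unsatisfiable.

Adding constraints 1, 3, 5 mod 2: every variable appears an even number of times on the left, so the left side is 0.
But the right sides sum to 1 (mod 2). 0 ≠ 1 — the system is inconsistent.

The formula is unsatisfiable.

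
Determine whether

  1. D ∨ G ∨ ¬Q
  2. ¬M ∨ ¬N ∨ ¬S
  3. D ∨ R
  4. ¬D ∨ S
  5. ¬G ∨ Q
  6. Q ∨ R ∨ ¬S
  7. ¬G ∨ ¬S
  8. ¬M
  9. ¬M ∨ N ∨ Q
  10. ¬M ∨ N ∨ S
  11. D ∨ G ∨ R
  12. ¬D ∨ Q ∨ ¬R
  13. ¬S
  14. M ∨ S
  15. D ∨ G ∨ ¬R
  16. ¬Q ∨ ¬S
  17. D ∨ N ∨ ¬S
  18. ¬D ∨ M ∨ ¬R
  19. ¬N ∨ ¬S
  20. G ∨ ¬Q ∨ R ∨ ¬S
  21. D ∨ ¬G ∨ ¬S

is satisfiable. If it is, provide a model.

The formula is unsatisfiable.

Case M = True:
  Clause (¬M) is falsified — contradiction.
Case M = False:
  (¬S) forces S = False.
  Clause (M ∨ S) is falsified — contradiction.
Both cases fail, so the formula is unsatisfiable.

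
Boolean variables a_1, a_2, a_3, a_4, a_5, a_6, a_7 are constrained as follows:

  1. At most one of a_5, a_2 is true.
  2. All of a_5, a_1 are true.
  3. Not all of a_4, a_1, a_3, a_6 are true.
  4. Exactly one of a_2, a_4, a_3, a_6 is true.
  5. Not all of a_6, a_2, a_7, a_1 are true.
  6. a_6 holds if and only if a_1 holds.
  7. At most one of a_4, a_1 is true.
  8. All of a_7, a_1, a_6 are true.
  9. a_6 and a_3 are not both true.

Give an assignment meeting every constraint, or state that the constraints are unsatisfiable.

a_1: True; a_2: False; a_3: False; a_4: False; a_5: True; a_6: True; a_7: True

  (1) {a_5, a_2}: 1 true — at most one ✓
  (2) {a_5, a_1}: all 2 true ✓
  (3) {a_4, a_1, a_3, a_6}: 2/4 true — not all ✓
  (4) {a_2, a_4, a_3, a_6}: 1 true — exactly one ✓
  (5) {a_6, a_2, a_7, a_1}: 3/4 true — not all ✓
  (6) a_6=T, a_1=T — same ✓
  (7) {a_4, a_1}: 1 true — at most one ✓
  (8) {a_7, a_1, a_6}: all 3 true ✓
  (9) a_6=T, a_3=F — not both ✓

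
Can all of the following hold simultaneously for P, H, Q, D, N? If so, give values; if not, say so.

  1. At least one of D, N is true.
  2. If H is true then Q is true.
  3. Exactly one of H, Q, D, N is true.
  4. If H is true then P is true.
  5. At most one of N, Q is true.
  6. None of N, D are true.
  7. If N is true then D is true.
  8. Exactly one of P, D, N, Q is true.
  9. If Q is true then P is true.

No satisfying assignment exists.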